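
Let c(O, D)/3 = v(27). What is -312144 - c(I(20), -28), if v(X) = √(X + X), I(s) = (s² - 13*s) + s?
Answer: -312144 - 9*√6 ≈ -3.1217e+5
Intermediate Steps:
I(s) = s² - 12*s
v(X) = √2*√X (v(X) = √(2*X) = √2*√X)
c(O, D) = 9*√6 (c(O, D) = 3*(√2*√27) = 3*(√2*(3*√3)) = 3*(3*√6) = 9*√6)
-312144 - c(I(20), -28) = -312144 - 9*√6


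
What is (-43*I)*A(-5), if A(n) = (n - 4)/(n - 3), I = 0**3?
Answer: 0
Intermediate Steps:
I = 0
A(n) = (-4 + n)/(-3 + n)
(-43*I)*A(-5) = (-43*0)*((-4 - 5)/(-3 - 5)) = 0*(-9/(-8)) = 0*(-1/8*(-9)) = 0*(9/8) = 0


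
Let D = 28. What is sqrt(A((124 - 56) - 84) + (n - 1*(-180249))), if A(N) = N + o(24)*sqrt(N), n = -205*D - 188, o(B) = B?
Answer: sqrt(174305 + 96*I) ≈ 417.5 + 0.115*I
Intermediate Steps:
n = -5928 (n = -205*28 - 188 = -5740 - 188 = -5928)
A(N) = N + 24*sqrt(N)
sqrt(A((124 - 56) - 84) + (n - 1*(-180249))) = sqrt((((124 - 56) - 84) + 24*sqrt((124 - 56) - 84)) + (-5928 - 1*(-180249))) = sqrt(((68 - 84) + 24*sqrt(68 - 84)) + (-5928 + 180249)) = sqrt((-16 + 24*sqrt(-16)) + 174321) = sqrt((-16 + 24*(4*I)) + 174321) = sqrt((-16 + 96*I) + 174321) = sqrt(174305 + 96*I)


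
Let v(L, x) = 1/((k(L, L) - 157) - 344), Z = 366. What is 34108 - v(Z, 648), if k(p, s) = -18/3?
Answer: 17292757/507 ≈ 34108.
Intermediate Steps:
k(p, s) = -6 (k(p, s) = -18*1/3 = -6)
v(L, x) = -1/507 (v(L, x) = 1/((-6 - 157) - 344) = 1/(-163 - 344) = 1/(-507) = -1/507)
34108 - v(Z, 648) = 34108 - 1*(-1/507) = 34108 + 1/507 = 17292757/507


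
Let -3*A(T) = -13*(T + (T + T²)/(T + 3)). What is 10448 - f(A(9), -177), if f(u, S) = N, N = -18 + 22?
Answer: 10444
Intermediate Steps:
N = 4
A(T) = 13*T/3 + 13*(T + T²)/(3*(3 + T)) (A(T) = -(-13)*(T + (T + T²)/(T + 3))/3 = -(-13)*(T + (T + T²)/(3 + T))/3 = -(-13*T - 13*(T + T²)/(3 + T))/3 = 13*T/3 + 13*(T + T²)/(3*(3 + T)))
f(u, S) = 4
10448 - f(A(9), -177) = 10448 - 1*4 = 10448 - 4 = 10444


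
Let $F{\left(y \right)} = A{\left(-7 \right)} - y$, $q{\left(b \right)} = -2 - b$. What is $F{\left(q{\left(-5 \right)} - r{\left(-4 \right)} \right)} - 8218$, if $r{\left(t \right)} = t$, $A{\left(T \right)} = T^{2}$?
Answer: $-8176$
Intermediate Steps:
$F{\left(y \right)} = 49 - y$ ($F{\left(y \right)} = \left(-7\right)^{2} - y = 49 - y$)
$F{\left(q{\left(-5 \right)} - r{\left(-4 \right)} \right)} - 8218 = \left(49 - \left(\left(-2 - -5\right) - -4\right)\right) - 8218 = \left(49 - \left(\left(-2 + 5\right) + 4\right)\right) - 8218 = \left(49 - \left(3 + 4\right)\right) - 8218 = \left(49 - 7\right) - 8218 = 42 - 8218 = -8176$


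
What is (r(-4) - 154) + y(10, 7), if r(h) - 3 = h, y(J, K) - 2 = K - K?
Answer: -153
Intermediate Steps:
y(J, K) = 2 (y(J, K) = 2 + (K - K) = 2 + 0 = 2)
r(h) = 3 + h
(r(-4) - 154) + y(10, 7) = ((3 - 4) - 154) + 2 = (-1 - 154) + 2 = -155 + 2 = -153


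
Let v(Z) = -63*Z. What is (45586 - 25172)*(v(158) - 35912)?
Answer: -936308524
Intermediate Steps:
(45586 - 25172)*(v(158) - 35912) = (45586 - 25172)*(-63*158 - 35912) = 20414*(-9954 - 35912) = 20414*(-45866) = -936308524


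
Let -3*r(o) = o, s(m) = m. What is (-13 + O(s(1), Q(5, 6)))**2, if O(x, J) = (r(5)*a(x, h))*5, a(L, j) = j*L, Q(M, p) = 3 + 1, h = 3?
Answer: 1444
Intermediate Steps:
Q(M, p) = 4
r(o) = -o/3
a(L, j) = L*j
O(x, J) = -25*x (O(x, J) = ((-1/3*5)*(x*3))*5 = -5*x*5 = -25*x)
(-13 + O(s(1), Q(5, 6)))**2 = (-13 - 25*1)**2 = (-13 - 25)**2 = (-38)**2 = 1444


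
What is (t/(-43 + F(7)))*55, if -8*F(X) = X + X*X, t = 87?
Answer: -957/10 ≈ -95.700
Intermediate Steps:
F(X) = -X/8 - X**2/8 (F(X) = -(X + X*X)/8 = -(X + X**2)/8 = -X/8 - X**2/8)
(t/(-43 + F(7)))*55 = (87/(-43 - 1/8*7*(1 + 7)))*55 = (87/(-43 - 1/8*7*8))*55 = (87/(-43 - 7))*55 = (87/(-50))*55 = (87*(-1/50))*55 = -87/50*55 = -957/10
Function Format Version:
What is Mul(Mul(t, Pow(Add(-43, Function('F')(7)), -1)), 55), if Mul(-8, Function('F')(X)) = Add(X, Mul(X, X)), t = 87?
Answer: Rational(-957, 10) ≈ -95.700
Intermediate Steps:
Function('F')(X) = Add(Mul(Rational(-1, 8), X), Mul(Rational(-1, 8), Pow(X, 2))) (Function('F')(X) = Mul(Rational(-1, 8), Add(X, Mul(X, X))) = Mul(Rational(-1, 8), Add(X, Pow(X, 2))) = Add(Mul(Rational(-1, 8), X), Mul(Rational(-1, 8), Pow(X, 2))))
Mul(Mul(t, Pow(Add(-43, Function('F')(7)), -1)), 55) = Mul(Mul(87, Pow(Add(-43, Mul(Rational(-1, 8), 7, Add(1, 7))), -1)), 55) = Mul(Mul(87, Pow(Add(-43, Mul(Rational(-1, 8), 7, 8)), -1)), 55) = Mul(Mul(87, Pow(Add(-43, -7), -1)), 55) = Mul(Mul(87, Pow(-50, -1)), 55) = Mul(Mul(87, Rational(-1, 50)), 55) = Mul(Rational(-87, 50), 55) = Rational(-957, 10)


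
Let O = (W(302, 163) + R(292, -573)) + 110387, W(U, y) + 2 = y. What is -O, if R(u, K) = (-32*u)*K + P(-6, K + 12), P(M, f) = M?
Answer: -5464654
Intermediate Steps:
W(U, y) = -2 + y
R(u, K) = -6 - 32*K*u (R(u, K) = (-32*u)*K - 6 = -32*K*u - 6 = -6 - 32*K*u)
O = 5464654 (O = ((-2 + 163) + (-6 - 32*(-573)*292)) + 110387 = (161 + (-6 + 5354112)) + 110387 = (161 + 5354106) + 110387 = 5354267 + 110387 = 5464654)
-O = -1*5464654 = -5464654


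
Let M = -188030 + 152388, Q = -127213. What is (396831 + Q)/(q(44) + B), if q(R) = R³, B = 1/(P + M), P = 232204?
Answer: 52996653316/16743937409 ≈ 3.1651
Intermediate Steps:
M = -35642
B = 1/196562 (B = 1/(232204 - 35642) = 1/196562 ≈ 5.0875e-6)
(396831 + Q)/(q(44) + B) = (396831 - 127213)/(44³ + 1/196562) = 269618/(85184 + 1/196562) = 269618/(16743937409/196562) = 269618*(196562/16743937409) = 52996653316/16743937409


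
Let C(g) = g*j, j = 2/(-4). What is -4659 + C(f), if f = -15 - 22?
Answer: -9281/2 ≈ -4640.5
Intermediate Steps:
j = -½ (j = 2*(-¼) = -½ ≈ -0.50000)
f = -37
C(g) = -g/2 (C(g) = g*(-½) = -g/2)
-4659 + C(f) = -4659 - ½*(-37) = -4659 + 37/2 = -9281/2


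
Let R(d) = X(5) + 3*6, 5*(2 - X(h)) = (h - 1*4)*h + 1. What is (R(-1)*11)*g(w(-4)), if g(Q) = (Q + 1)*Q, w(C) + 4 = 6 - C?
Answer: 43428/5 ≈ 8685.6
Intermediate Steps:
X(h) = 9/5 - h*(-4 + h)/5 (X(h) = 2 - ((h - 1*4)*h + 1)/5 = 2 - ((h - 4)*h + 1)/5 = 2 - ((-4 + h)*h + 1)/5 = 2 - (h*(-4 + h) + 1)/5 = 2 - (1 + h*(-4 + h))/5 = 2 + (-⅕ - h*(-4 + h)/5) = 9/5 - h*(-4 + h)/5)
w(C) = 2 - C (w(C) = -4 + (6 - C) = 2 - C)
R(d) = 94/5 (R(d) = (9/5 - ⅕*5² + (⅘)*5) + 3*6 = (9/5 - ⅕*25 + 4) + 18 = (9/5 - 5 + 4) + 18 = ⅘ + 18 = 94/5)
g(Q) = Q*(1 + Q) (g(Q) = (1 + Q)*Q = Q*(1 + Q))
(R(-1)*11)*g(w(-4)) = ((94/5)*11)*((2 - 1*(-4))*(1 + (2 - 1*(-4)))) = 1034*((2 + 4)*(1 + (2 + 4)))/5 = 1034*(6*(1 + 6))/5 = 1034*(6*7)/5 = (1034/5)*42 = 43428/5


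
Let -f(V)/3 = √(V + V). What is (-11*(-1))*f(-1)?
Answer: -33*I*√2 ≈ -46.669*I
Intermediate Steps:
f(V) = -3*√2*√V (f(V) = -3*√(V + V) = -3*√2*√V)
(-11*(-1))*f(-1) = (-11*(-1))*(-3*√2*√(-1)) = 11*(-3*√2*I) = 11*(-3*I*√2) = -33*I*√2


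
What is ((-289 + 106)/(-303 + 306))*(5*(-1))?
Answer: 305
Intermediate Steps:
((-289 + 106)/(-303 + 306))*(5*(-1)) = -183/3*(-5) = -183*⅓*(-5) = -61*(-5) = 305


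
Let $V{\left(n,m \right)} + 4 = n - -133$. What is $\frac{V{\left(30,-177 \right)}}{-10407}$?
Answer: $- \frac{53}{3469} \approx -0.015278$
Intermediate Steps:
$V{\left(n,m \right)} = 129 + n$ ($V{\left(n,m \right)} = -4 + \left(n - -133\right) = -4 + \left(n + 133\right) = -4 + \left(133 + n\right) = 129 + n$)
$\frac{V{\left(30,-177 \right)}}{-10407} = \frac{129 + 30}{-10407} = 159 \left(- \frac{1}{10407}\right) = - \frac{53}{3469}$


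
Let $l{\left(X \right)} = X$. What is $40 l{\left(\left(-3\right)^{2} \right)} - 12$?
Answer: $348$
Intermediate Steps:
$40 l{\left(\left(-3\right)^{2} \right)} - 12 = 40 \left(-3\right)^{2} - 12 = 40 \cdot 9 - 12 = 360 - 12 = 348$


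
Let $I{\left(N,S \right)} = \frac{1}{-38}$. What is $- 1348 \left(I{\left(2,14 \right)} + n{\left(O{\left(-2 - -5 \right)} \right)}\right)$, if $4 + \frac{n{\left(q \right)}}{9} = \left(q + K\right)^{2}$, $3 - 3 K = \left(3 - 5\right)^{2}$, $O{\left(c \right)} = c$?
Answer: $- \frac{716462}{19} \approx -37709.0$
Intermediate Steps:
$K = - \frac{1}{3}$ ($K = 1 - \frac{\left(3 - 5\right)^{2}}{3} = 1 - \frac{\left(-2\right)^{2}}{3} = 1 - \frac{4}{3} = - \frac{1}{3} \approx -0.33333$)
$n{\left(q \right)} = -36 + 9 \left(- \frac{1}{3} + q\right)^{2}$ ($n{\left(q \right)} = -36 + 9 \left(q - \frac{1}{3}\right)^{2} = -36 + 9 \left(- \frac{1}{3} + q\right)^{2}$)
$I{\left(N,S \right)} = - \frac{1}{38}$
$- 1348 \left(I{\left(2,14 \right)} + n{\left(O{\left(-2 - -5 \right)} \right)}\right) = - 1348 \left(- \frac{1}{38} - \left(36 - \left(-1 + 3 \left(-2 - -5\right)\right)^{2}\right)\right) = - 1348 \left(- \frac{1}{38} - \left(36 - \left(-1 + 3 \left(-2 + 5\right)\right)^{2}\right)\right) = - 1348 \left(- \frac{1}{38} - \left(36 - \left(-1 + 3 \cdot 3\right)^{2}\right)\right) = - 1348 \left(- \frac{1}{38} - \left(36 - \left(-1 + 9\right)^{2}\right)\right) = - 1348 \left(- \frac{1}{38} - \left(36 - 8^{2}\right)\right) = - 1348 \left(- \frac{1}{38} + \left(-36 + 64\right)\right) = - 1348 \left(- \frac{1}{38} + 28\right) = \left(-1348\right) \frac{1063}{38} = - \frac{716462}{19}$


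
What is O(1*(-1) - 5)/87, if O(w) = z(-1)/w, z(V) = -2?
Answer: 1/261 ≈ 0.0038314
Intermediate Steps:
O(w) = -2/w
O(1*(-1) - 5)/87 = -2/(1*(-1) - 5)/87 = -2/(-1 - 5)*(1/87) = -2/(-6)*(1/87) = -2*(-⅙)*(1/87) = (⅓)*(1/87) = 1/261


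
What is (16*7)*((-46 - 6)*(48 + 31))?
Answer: -460096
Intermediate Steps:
(16*7)*((-46 - 6)*(48 + 31)) = 112*(-52*79) = 112*(-4108) = -460096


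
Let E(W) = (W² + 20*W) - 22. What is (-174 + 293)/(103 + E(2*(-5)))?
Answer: -119/19 ≈ -6.2632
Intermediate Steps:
E(W) = -22 + W² + 20*W
(-174 + 293)/(103 + E(2*(-5))) = (-174 + 293)/(103 + (-22 + (2*(-5))² + 20*(2*(-5)))) = 119/(103 + (-22 + (-10)² + 20*(-10))) = 119/(103 + (-22 + 100 - 200)) = 119/(103 - 122) = 119/(-19) = 119*(-1/19) = -119/19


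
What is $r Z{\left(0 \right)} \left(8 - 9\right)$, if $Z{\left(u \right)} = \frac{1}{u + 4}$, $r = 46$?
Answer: $- \frac{23}{2} \approx -11.5$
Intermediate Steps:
$Z{\left(u \right)} = \frac{1}{4 + u}$
$r Z{\left(0 \right)} \left(8 - 9\right) = \frac{46}{4 + 0} \left(8 - 9\right) = \frac{46}{4} \left(-1\right) = 46 \cdot \frac{1}{4} \left(-1\right) = \frac{23}{2} \left(-1\right) = - \frac{23}{2}$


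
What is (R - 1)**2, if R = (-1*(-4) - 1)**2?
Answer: 64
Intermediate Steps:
R = 9 (R = (4 - 1)**2 = 3**2 = 9)
(R - 1)**2 = (9 - 1)**2 = 8**2 = 64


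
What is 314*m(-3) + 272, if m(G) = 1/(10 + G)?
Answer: 2218/7 ≈ 316.86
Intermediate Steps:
314*m(-3) + 272 = 314/(10 - 3) + 272 = 314/7 + 272 = 2218/7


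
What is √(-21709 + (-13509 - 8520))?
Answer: I*√43738 ≈ 209.14*I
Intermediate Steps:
√(-21709 + (-13509 - 8520)) = √(-21709 - 22029) = √(-43738) = I*√43738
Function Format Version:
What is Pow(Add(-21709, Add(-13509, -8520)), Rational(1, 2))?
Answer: Mul(I, Pow(43738, Rational(1, 2))) ≈ Mul(209.14, I)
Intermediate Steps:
Pow(Add(-21709, Add(-13509, -8520)), Rational(1, 2)) = Pow(Add(-21709, -22029), Rational(1, 2)) = Pow(-43738, Rational(1, 2)) = Mul(I, Pow(43738, Rational(1, 2)))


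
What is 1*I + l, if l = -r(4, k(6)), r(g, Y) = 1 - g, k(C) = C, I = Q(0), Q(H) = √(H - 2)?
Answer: 3 + I*√2 ≈ 3.0 + 1.4142*I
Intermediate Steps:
Q(H) = √(-2 + H)
I = I*√2 (I = √(-2 + 0) = √(-2) = I*√2 ≈ 1.4142*I)
l = 3 (l = -(1 - 1*4) = -(1 - 4) = -1*(-3) = 3)
1*I + l = 1*(I*√2) + 3 = I*√2 + 3 = 3 + I*√2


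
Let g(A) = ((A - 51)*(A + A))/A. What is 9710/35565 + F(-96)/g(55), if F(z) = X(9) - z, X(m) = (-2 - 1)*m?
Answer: 506333/56904 ≈ 8.8980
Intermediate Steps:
X(m) = -3*m
F(z) = -27 - z (F(z) = -3*9 - z = -27 - z)
g(A) = -102 + 2*A (g(A) = ((-51 + A)*(2*A))/A = (2*A*(-51 + A))/A = -102 + 2*A)
9710/35565 + F(-96)/g(55) = 9710/35565 + (-27 - 1*(-96))/(-102 + 2*55) = 9710*(1/35565) + (-27 + 96)/(-102 + 110) = 1942/7113 + 69/8 = 506333/56904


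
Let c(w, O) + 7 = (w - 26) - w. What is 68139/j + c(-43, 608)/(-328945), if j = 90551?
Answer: 22416971538/29786298695 ≈ 0.75259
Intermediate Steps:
c(w, O) = -33 (c(w, O) = -7 + ((w - 26) - w) = -7 + ((-26 + w) - w) = -7 - 26 = -33)
68139/j + c(-43, 608)/(-328945) = 68139/90551 - 33/(-328945) = 68139*(1/90551) - 33*(-1/328945) = 68139/90551 + 33/328945 = 22416971538/29786298695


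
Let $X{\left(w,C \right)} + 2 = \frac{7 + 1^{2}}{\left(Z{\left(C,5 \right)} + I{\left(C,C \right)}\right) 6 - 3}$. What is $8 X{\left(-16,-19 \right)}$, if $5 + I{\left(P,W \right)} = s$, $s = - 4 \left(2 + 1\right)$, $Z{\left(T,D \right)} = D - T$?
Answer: $- \frac{560}{39} \approx -14.359$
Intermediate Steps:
$s = -12$ ($s = \left(-4\right) 3 = -12$)
$I{\left(P,W \right)} = -17$ ($I{\left(P,W \right)} = -5 - 12 = -17$)
$X{\left(w,C \right)} = -2 + \frac{8}{-75 - 6 C}$ ($X{\left(w,C \right)} = -2 + \frac{7 + 1^{2}}{\left(\left(5 - C\right) - 17\right) 6 - 3} = -2 + \frac{7 + 1}{\left(-12 - C\right) 6 - 3} = -2 + \frac{8}{\left(-72 - 6 C\right) - 3} = -2 + \frac{8}{-75 - 6 C}$)
$8 X{\left(-16,-19 \right)} = 8 \frac{2 \left(-79 - -114\right)}{3 \left(25 + 2 \left(-19\right)\right)} = 8 \frac{2 \left(-79 + 114\right)}{3 \left(25 - 38\right)} = 8 \cdot \frac{2}{3} \frac{1}{-13} \cdot 35 = 8 \cdot \frac{2}{3} \left(- \frac{1}{13}\right) 35 = 8 \left(- \frac{70}{39}\right) = - \frac{560}{39}$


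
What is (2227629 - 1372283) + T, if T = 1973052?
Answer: 2828398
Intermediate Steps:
(2227629 - 1372283) + T = (2227629 - 1372283) + 1973052 = 855346 + 1973052 = 2828398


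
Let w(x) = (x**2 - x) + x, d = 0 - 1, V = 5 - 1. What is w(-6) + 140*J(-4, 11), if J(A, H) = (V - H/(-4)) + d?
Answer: 841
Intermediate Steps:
V = 4
d = -1
w(x) = x**2
J(A, H) = 3 + H/4 (J(A, H) = (4 - H/(-4)) - 1 = (4 - H*(-1)/4) - 1 = (4 - (-1)*H/4) - 1 = (4 + H/4) - 1 = 3 + H/4)
w(-6) + 140*J(-4, 11) = (-6)**2 + 140*(3 + (1/4)*11) = 36 + 140*(3 + 11/4) = 36 + 140*(23/4) = 36 + 805 = 841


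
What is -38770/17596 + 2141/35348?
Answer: -333192231/155495852 ≈ -2.1428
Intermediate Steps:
-38770/17596 + 2141/35348 = -38770*1/17596 + 2141*(1/35348) = -19385/8798 + 2141/35348 = -333192231/155495852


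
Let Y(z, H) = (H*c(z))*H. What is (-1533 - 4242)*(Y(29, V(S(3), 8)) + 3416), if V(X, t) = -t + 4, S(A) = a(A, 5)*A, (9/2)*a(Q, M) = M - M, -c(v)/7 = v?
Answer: -970200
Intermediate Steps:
c(v) = -7*v
a(Q, M) = 0 (a(Q, M) = 2*(M - M)/9 = (2/9)*0 = 0)
S(A) = 0 (S(A) = 0*A = 0)
V(X, t) = 4 - t
Y(z, H) = -7*z*H**2 (Y(z, H) = (H*(-7*z))*H = (-7*H*z)*H = -7*z*H**2)
(-1533 - 4242)*(Y(29, V(S(3), 8)) + 3416) = (-1533 - 4242)*(-7*29*(4 - 1*8)**2 + 3416) = -5775*(-7*29*(4 - 8)**2 + 3416) = -5775*(-7*29*(-4)**2 + 3416) = -5775*(-7*29*16 + 3416) = -5775*(-3248 + 3416) = -5775*168 = -970200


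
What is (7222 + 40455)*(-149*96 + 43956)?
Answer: 1413718404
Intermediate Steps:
(7222 + 40455)*(-149*96 + 43956) = 47677*(-14304 + 43956) = 47677*29652 = 1413718404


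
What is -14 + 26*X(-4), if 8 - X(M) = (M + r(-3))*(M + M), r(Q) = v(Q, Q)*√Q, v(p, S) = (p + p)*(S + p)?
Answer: -638 + 7488*I*√3 ≈ -638.0 + 12970.0*I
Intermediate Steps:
v(p, S) = 2*p*(S + p) (v(p, S) = (2*p)*(S + p) = 2*p*(S + p))
r(Q) = 4*Q^(5/2) (r(Q) = (2*Q*(Q + Q))*√Q = (2*Q*(2*Q))*√Q = (4*Q²)*√Q = 4*Q^(5/2))
X(M) = 8 - 2*M*(M + 36*I*√3) (X(M) = 8 - (M + 4*(-3)^(5/2))*(M + M) = 8 - (M + 4*(9*I*√3))*2*M = 8 - (M + 36*I*√3)*2*M = 8 - 2*M*(M + 36*I*√3))
-14 + 26*X(-4) = -14 + 26*(8 - 2*(-4)² - 72*I*(-4)*√3) = -14 + 26*(8 - 2*16 + 288*I*√3) = -14 + 26*(8 - 32 + 288*I*√3) = -14 + 26*(-24 + 288*I*√3) = -14 + (-624 + 7488*I*√3) = -638 + 7488*I*√3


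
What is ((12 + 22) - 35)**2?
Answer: 1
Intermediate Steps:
((12 + 22) - 35)**2 = (34 - 35)**2 = (-1)**2 = 1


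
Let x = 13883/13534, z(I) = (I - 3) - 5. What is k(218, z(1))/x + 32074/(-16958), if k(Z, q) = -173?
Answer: -20075219649/117713957 ≈ -170.54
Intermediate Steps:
z(I) = -8 + I (z(I) = (-3 + I) - 5 = -8 + I)
x = 13883/13534 (x = 13883*(1/13534) = 13883/13534 ≈ 1.0258)
k(218, z(1))/x + 32074/(-16958) = -173/13883/13534 + 32074/(-16958) = -173*13534/13883 + 32074*(-1/16958) = -2341382/13883 - 16037/8479 = -20075219649/117713957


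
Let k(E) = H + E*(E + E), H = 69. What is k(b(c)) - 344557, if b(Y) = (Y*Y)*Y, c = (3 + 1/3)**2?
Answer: 1816924952792/531441 ≈ 3.4189e+6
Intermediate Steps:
c = 100/9 (c = (3 + 1/3)**2 = (10/3)**2 = 100/9 ≈ 11.111)
b(Y) = Y**3 (b(Y) = Y**2*Y = Y**3)
k(E) = 69 + 2*E**2 (k(E) = 69 + E*(E + E) = 69 + E*(2*E) = 69 + 2*E**2)
k(b(c)) - 344557 = (69 + 2*((100/9)**3)**2) - 344557 = (69 + 2*(1000000/729)**2) - 344557 = (69 + 2*(1000000000000/531441)) - 344557 = (69 + 2000000000000/531441) - 344557 = 2000036669429/531441 - 344557 = 1816924952792/531441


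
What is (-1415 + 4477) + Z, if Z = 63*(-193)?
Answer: -9097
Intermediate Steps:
Z = -12159
(-1415 + 4477) + Z = (-1415 + 4477) - 12159 = 3062 - 12159 = -9097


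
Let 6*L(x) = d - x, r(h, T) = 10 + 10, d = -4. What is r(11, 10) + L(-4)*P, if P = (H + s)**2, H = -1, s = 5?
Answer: 20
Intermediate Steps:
r(h, T) = 20
L(x) = -2/3 - x/6 (L(x) = (-4 - x)/6 = -2/3 - x/6)
P = 16 (P = (-1 + 5)**2 = 4**2 = 16)
r(11, 10) + L(-4)*P = 20 + (-2/3 - 1/6*(-4))*16 = 20 + (-2/3 + 2/3)*16 = 20 + 0*16 = 20 + 0 = 20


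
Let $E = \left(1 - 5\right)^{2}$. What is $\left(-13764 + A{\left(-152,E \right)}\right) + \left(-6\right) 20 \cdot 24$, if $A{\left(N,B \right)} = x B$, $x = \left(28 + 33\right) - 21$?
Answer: $-16004$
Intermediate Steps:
$E = 16$ ($E = \left(-4\right)^{2} = 16$)
$x = 40$ ($x = 61 - 21 = 40$)
$A{\left(N,B \right)} = 40 B$
$\left(-13764 + A{\left(-152,E \right)}\right) + \left(-6\right) 20 \cdot 24 = \left(-13764 + 40 \cdot 16\right) + \left(-6\right) 20 \cdot 24 = \left(-13764 + 640\right) - 2880 = -13124 - 2880 = -16004$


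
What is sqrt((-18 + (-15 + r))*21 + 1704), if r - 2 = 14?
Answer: sqrt(1347) ≈ 36.701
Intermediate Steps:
r = 16 (r = 2 + 14 = 16)
sqrt((-18 + (-15 + r))*21 + 1704) = sqrt((-18 + (-15 + 16))*21 + 1704) = sqrt((-18 + 1)*21 + 1704) = sqrt(-17*21 + 1704) = sqrt(-357 + 1704) = sqrt(1347)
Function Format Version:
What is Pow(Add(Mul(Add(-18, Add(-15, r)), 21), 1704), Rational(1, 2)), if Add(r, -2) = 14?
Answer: Pow(1347, Rational(1, 2)) ≈ 36.701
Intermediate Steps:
r = 16 (r = Add(2, 14) = 16)
Pow(Add(Mul(Add(-18, Add(-15, r)), 21), 1704), Rational(1, 2)) = Pow(Add(Mul(Add(-18, Add(-15, 16)), 21), 1704), Rational(1, 2)) = Pow(Add(Mul(Add(-18, 1), 21), 1704), Rational(1, 2)) = Pow(Add(Mul(-17, 21), 1704), Rational(1, 2)) = Pow(Add(-357, 1704), Rational(1, 2)) = Pow(1347, Rational(1, 2))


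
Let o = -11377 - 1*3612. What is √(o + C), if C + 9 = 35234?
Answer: 2*√5059 ≈ 142.25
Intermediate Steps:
o = -14989 (o = -11377 - 3612 = -14989)
C = 35225 (C = -9 + 35234 = 35225)
√(o + C) = √(-14989 + 35225) = √20236 = 2*√5059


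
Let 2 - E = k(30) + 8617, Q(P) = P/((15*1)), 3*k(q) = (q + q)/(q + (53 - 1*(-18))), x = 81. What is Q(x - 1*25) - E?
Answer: 13057681/1515 ≈ 8618.9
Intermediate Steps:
k(q) = 2*q/(3*(71 + q)) (k(q) = ((q + q)/(q + (53 - 1*(-18))))/3 = ((2*q)/(q + (53 + 18)))/3 = ((2*q)/(q + 71))/3 = ((2*q)/(71 + q))/3 = (2*q/(71 + q))/3 = 2*q/(3*(71 + q)))
Q(P) = P/15
E = -870135/101 (E = 2 - ((2/3)*30/(71 + 30) + 8617) = 2 - ((2/3)*30/101 + 8617) = 2 - ((2/3)*30*(1/101) + 8617) = 2 - (20/101 + 8617) = 2 - 1*870337/101 = 2 - 870337/101 = -870135/101 ≈ -8615.2)
Q(x - 1*25) - E = (81 - 1*25)/15 - 1*(-870135/101) = (81 - 25)/15 + 870135/101 = (1/15)*56 + 870135/101 = 56/15 + 870135/101 = 13057681/1515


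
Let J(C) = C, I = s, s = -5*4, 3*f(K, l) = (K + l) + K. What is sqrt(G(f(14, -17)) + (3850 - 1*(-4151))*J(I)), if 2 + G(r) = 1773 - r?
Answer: I*sqrt(1424274)/3 ≈ 397.81*I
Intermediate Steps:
f(K, l) = l/3 + 2*K/3 (f(K, l) = ((K + l) + K)/3 = (l + 2*K)/3 = l/3 + 2*K/3)
s = -20
I = -20
G(r) = 1771 - r (G(r) = -2 + (1773 - r) = 1771 - r)
sqrt(G(f(14, -17)) + (3850 - 1*(-4151))*J(I)) = sqrt((1771 - ((1/3)*(-17) + (2/3)*14)) + (3850 - 1*(-4151))*(-20)) = sqrt((1771 - (-17/3 + 28/3)) + (3850 + 4151)*(-20)) = sqrt((1771 - 1*11/3) + 8001*(-20)) = sqrt((1771 - 11/3) - 160020) = sqrt(5302/3 - 160020) = sqrt(-474758/3) = I*sqrt(1424274)/3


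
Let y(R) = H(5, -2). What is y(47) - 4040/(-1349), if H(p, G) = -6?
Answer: -4054/1349 ≈ -3.0052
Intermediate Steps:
y(R) = -6
y(47) - 4040/(-1349) = -6 - 4040/(-1349) = -6 - 4040*(-1)/1349 = -6 - 1*(-4040/1349) = -6 + 4040/1349 = -4054/1349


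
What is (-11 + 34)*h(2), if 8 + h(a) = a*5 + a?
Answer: 92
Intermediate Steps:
h(a) = -8 + 6*a (h(a) = -8 + (a*5 + a) = -8 + (5*a + a) = -8 + 6*a)
(-11 + 34)*h(2) = (-11 + 34)*(-8 + 6*2) = 23*(-8 + 12) = 23*4 = 92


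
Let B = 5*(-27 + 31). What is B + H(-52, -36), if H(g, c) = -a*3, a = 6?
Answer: 2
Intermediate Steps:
B = 20 (B = 5*4 = 20)
H(g, c) = -18 (H(g, c) = -1*6*3 = -6*3 = -18)
B + H(-52, -36) = 20 - 18 = 2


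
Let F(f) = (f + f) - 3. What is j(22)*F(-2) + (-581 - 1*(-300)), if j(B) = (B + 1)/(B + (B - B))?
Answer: -6343/22 ≈ -288.32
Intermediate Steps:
F(f) = -3 + 2*f (F(f) = 2*f - 3 = -3 + 2*f)
j(B) = (1 + B)/B (j(B) = (1 + B)/(B + 0) = (1 + B)/B)
j(22)*F(-2) + (-581 - 1*(-300)) = ((1 + 22)/22)*(-3 + 2*(-2)) + (-581 - 1*(-300)) = ((1/22)*23)*(-3 - 4) + (-581 + 300) = (23/22)*(-7) - 281 = -161/22 - 281 = -6343/22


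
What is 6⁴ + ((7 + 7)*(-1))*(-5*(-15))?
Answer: 246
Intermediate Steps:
6⁴ + ((7 + 7)*(-1))*(-5*(-15)) = 1296 + (14*(-1))*75 = 1296 - 14*75 = 1296 - 1050 = 246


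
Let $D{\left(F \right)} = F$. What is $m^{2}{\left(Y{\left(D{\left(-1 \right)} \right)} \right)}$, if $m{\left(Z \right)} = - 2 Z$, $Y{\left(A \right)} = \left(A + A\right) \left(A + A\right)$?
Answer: $64$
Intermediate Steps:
$Y{\left(A \right)} = 4 A^{2}$ ($Y{\left(A \right)} = 2 A 2 A = 4 A^{2}$)
$m^{2}{\left(Y{\left(D{\left(-1 \right)} \right)} \right)} = \left(- 2 \cdot 4 \left(-1\right)^{2}\right)^{2} = \left(- 2 \cdot 4 \cdot 1\right)^{2} = \left(\left(-2\right) 4\right)^{2} = \left(-8\right)^{2} = 64$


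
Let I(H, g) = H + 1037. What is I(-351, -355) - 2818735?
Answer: -2818049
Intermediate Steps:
I(H, g) = 1037 + H
I(-351, -355) - 2818735 = (1037 - 351) - 2818735 = 686 - 2818735 = -2818049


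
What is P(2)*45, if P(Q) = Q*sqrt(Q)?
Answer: 90*sqrt(2) ≈ 127.28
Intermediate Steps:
P(Q) = Q**(3/2)
P(2)*45 = 2**(3/2)*45 = (2*sqrt(2))*45 = 90*sqrt(2)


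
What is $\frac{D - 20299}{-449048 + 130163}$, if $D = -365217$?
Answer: $\frac{385516}{318885} \approx 1.209$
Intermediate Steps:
$\frac{D - 20299}{-449048 + 130163} = \frac{-365217 - 20299}{-449048 + 130163} = - \frac{385516}{-318885} = \left(-385516\right) \left(- \frac{1}{318885}\right) = \frac{385516}{318885}$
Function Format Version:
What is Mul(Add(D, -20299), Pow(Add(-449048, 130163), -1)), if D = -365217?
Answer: Rational(385516, 318885) ≈ 1.2090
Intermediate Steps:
Mul(Add(D, -20299), Pow(Add(-449048, 130163), -1)) = Mul(Add(-365217, -20299), Pow(Add(-449048, 130163), -1)) = Mul(-385516, Pow(-318885, -1)) = Mul(-385516, Rational(-1, 318885)) = Rational(385516, 318885)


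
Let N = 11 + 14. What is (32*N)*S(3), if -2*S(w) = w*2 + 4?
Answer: -4000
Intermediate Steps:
N = 25
S(w) = -2 - w (S(w) = -(w*2 + 4)/2 = -(2*w + 4)/2 = -(4 + 2*w)/2 = -2 - w)
(32*N)*S(3) = (32*25)*(-2 - 1*3) = 800*(-2 - 3) = 800*(-5) = -4000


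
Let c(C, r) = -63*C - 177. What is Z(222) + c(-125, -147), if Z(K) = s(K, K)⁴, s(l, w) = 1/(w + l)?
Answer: 299164314014209/38862602496 ≈ 7698.0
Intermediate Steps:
s(l, w) = 1/(l + w)
c(C, r) = -177 - 63*C
Z(K) = 1/(16*K⁴) (Z(K) = (1/(K + K))⁴ = (1/(2*K))⁴ = 1/(16*K⁴))
Z(222) + c(-125, -147) = (1/16)/222⁴ + (-177 - 63*(-125)) = (1/16)*(1/2428912656) + (-177 + 7875) = 1/38862602496 + 7698 = 299164314014209/38862602496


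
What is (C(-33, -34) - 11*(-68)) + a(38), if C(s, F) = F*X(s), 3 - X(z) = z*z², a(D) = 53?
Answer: -1221159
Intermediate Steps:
X(z) = 3 - z³ (X(z) = 3 - z*z² = 3 - z³)
C(s, F) = F*(3 - s³)
(C(-33, -34) - 11*(-68)) + a(38) = (-34*(3 - 1*(-33)³) - 11*(-68)) + 53 = (-34*(3 - 1*(-35937)) + 748) + 53 = (-34*(3 + 35937) + 748) + 53 = (-34*35940 + 748) + 53 = (-1221960 + 748) + 53 = -1221212 + 53 = -1221159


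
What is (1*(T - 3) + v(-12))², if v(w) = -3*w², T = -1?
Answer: 190096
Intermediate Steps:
(1*(T - 3) + v(-12))² = (1*(-1 - 3) - 3*(-12)²)² = (1*(-4) - 3*144)² = (-4 - 432)² = (-436)² = 190096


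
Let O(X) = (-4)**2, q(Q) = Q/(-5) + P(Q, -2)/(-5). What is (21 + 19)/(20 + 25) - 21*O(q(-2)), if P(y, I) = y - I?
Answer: -3016/9 ≈ -335.11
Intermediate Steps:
q(Q) = -2/5 - 2*Q/5 (q(Q) = Q/(-5) + (Q - 1*(-2))/(-5) = Q*(-1/5) + (Q + 2)*(-1/5) = -Q/5 + (2 + Q)*(-1/5) = -Q/5 + (-2/5 - Q/5) = -2/5 - 2*Q/5)
O(X) = 16
(21 + 19)/(20 + 25) - 21*O(q(-2)) = (21 + 19)/(20 + 25) - 21*16 = 40/45 - 336 = 40*(1/45) - 336 = 8/9 - 336 = -3016/9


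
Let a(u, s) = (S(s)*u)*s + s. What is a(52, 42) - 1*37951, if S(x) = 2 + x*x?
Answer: 3819035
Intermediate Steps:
S(x) = 2 + x²
a(u, s) = s + s*u*(2 + s²) (a(u, s) = ((2 + s²)*u)*s + s = (u*(2 + s²))*s + s = s*u*(2 + s²) + s = s + s*u*(2 + s²))
a(52, 42) - 1*37951 = 42*(1 + 52*(2 + 42²)) - 1*37951 = 42*(1 + 52*(2 + 1764)) - 37951 = 42*(1 + 52*1766) - 37951 = 42*(1 + 91832) - 37951 = 42*91833 - 37951 = 3856986 - 37951 = 3819035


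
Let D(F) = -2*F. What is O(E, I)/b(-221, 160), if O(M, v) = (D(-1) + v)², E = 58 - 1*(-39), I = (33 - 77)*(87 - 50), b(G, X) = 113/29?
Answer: 76672404/113 ≈ 6.7852e+5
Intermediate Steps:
b(G, X) = 113/29 (b(G, X) = 113*(1/29) = 113/29)
I = -1628 (I = -44*37 = -1628)
E = 97 (E = 58 + 39 = 97)
O(M, v) = (2 + v)² (O(M, v) = (-2*(-1) + v)² = (2 + v)²)
O(E, I)/b(-221, 160) = (2 - 1628)²/(113/29) = (-1626)²*(29/113) = 2643876*(29/113) = 76672404/113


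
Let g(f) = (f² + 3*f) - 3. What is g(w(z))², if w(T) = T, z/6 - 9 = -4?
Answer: 974169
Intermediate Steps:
z = 30 (z = 54 + 6*(-4) = 54 - 24 = 30)
g(f) = -3 + f² + 3*f
g(w(z))² = (-3 + 30² + 3*30)² = (-3 + 900 + 90)² = 987² = 974169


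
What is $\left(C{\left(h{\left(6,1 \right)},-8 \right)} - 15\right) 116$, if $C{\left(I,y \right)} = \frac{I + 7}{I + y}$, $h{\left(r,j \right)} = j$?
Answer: $- \frac{13108}{7} \approx -1872.6$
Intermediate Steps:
$C{\left(I,y \right)} = \frac{7 + I}{I + y}$
$\left(C{\left(h{\left(6,1 \right)},-8 \right)} - 15\right) 116 = \left(\frac{7 + 1}{1 - 8} - 15\right) 116 = \left(\frac{1}{-7} \cdot 8 - 15\right) 116 = \left(\left(- \frac{1}{7}\right) 8 - 15\right) 116 = \left(- \frac{8}{7} - 15\right) 116 = \left(- \frac{113}{7}\right) 116 = - \frac{13108}{7}$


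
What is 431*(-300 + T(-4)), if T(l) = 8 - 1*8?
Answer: -129300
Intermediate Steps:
T(l) = 0 (T(l) = 8 - 8 = 0)
431*(-300 + T(-4)) = 431*(-300 + 0) = 431*(-300) = -129300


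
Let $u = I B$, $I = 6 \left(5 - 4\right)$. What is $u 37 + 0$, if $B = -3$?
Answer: $-666$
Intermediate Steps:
$I = 6$ ($I = 6 \left(5 - 4\right) = 6 \cdot 1 = 6$)
$u = -18$ ($u = 6 \left(-3\right) = -18$)
$u 37 + 0 = \left(-18\right) 37 + 0 = -666 + 0 = -666$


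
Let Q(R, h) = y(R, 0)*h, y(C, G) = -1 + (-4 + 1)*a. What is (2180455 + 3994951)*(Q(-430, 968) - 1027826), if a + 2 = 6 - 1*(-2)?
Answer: -6460820914508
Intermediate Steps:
a = 6 (a = -2 + (6 - 1*(-2)) = -2 + (6 + 2) = -2 + 8 = 6)
y(C, G) = -19 (y(C, G) = -1 + (-4 + 1)*6 = -1 - 3*6 = -1 - 18 = -19)
Q(R, h) = -19*h
(2180455 + 3994951)*(Q(-430, 968) - 1027826) = (2180455 + 3994951)*(-19*968 - 1027826) = 6175406*(-18392 - 1027826) = 6175406*(-1046218) = -6460820914508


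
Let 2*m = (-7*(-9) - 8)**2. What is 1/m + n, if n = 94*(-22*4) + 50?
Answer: -24871548/3025 ≈ -8222.0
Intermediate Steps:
m = 3025/2 (m = (-7*(-9) - 8)**2/2 = (63 - 8)**2/2 = (1/2)*55**2 = (1/2)*3025 = 3025/2 ≈ 1512.5)
n = -8222 (n = 94*(-88) + 50 = -8272 + 50 = -8222)
1/m + n = 1/(3025/2) - 8222 = 2/3025 - 8222 = -24871548/3025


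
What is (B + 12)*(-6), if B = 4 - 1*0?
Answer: -96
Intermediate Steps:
B = 4 (B = 4 + 0 = 4)
(B + 12)*(-6) = (4 + 12)*(-6) = 16*(-6) = -96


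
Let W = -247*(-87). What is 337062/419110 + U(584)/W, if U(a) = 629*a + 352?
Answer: 4245916921/237006705 ≈ 17.915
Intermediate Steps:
W = 21489
U(a) = 352 + 629*a
337062/419110 + U(584)/W = 337062/419110 + (352 + 629*584)/21489 = 337062*(1/419110) + (352 + 367336)*(1/21489) = 168531/209555 + 367688*(1/21489) = 168531/209555 + 19352/1131 = 4245916921/237006705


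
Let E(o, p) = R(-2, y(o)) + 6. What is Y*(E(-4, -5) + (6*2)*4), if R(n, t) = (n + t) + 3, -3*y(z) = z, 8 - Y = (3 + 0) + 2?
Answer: 169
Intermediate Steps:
Y = 3 (Y = 8 - ((3 + 0) + 2) = 8 - (3 + 2) = 8 - 1*5 = 8 - 5 = 3)
y(z) = -z/3
R(n, t) = 3 + n + t
E(o, p) = 7 - o/3 (E(o, p) = (3 - 2 - o/3) + 6 = (1 - o/3) + 6 = 7 - o/3)
Y*(E(-4, -5) + (6*2)*4) = 3*((7 - ⅓*(-4)) + (6*2)*4) = 3*((7 + 4/3) + 12*4) = 3*(25/3 + 48) = 3*(169/3) = 169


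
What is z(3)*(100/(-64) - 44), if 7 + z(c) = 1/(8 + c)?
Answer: 13851/44 ≈ 314.80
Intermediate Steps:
z(c) = -7 + 1/(8 + c)
z(3)*(100/(-64) - 44) = ((-55 - 7*3)/(8 + 3))*(100/(-64) - 44) = ((-55 - 21)/11)*(100*(-1/64) - 44) = ((1/11)*(-76))*(-25/16 - 44) = -76/11*(-729/16) = 13851/44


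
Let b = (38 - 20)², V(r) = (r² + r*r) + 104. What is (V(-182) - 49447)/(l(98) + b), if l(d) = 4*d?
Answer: 16905/716 ≈ 23.610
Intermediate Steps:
V(r) = 104 + 2*r² (V(r) = (r² + r²) + 104 = 2*r² + 104 = 104 + 2*r²)
b = 324 (b = 18² = 324)
(V(-182) - 49447)/(l(98) + b) = ((104 + 2*(-182)²) - 49447)/(4*98 + 324) = ((104 + 2*33124) - 49447)/(392 + 324) = ((104 + 66248) - 49447)/716 = (66352 - 49447)*(1/716) = 16905*(1/716) = 16905/716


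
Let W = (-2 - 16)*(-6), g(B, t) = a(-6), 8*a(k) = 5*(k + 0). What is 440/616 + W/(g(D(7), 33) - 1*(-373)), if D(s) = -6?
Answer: 1487/1477 ≈ 1.0068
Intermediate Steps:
a(k) = 5*k/8 (a(k) = (5*(k + 0))/8 = (5*k)/8 = 5*k/8)
g(B, t) = -15/4 (g(B, t) = (5/8)*(-6) = -15/4)
W = 108 (W = -18*(-6) = 108)
440/616 + W/(g(D(7), 33) - 1*(-373)) = 440/616 + 108/(-15/4 - 1*(-373)) = 440*(1/616) + 108/(-15/4 + 373) = 5/7 + 108/(1477/4) = 5/7 + 108*(4/1477) = 5/7 + 432/1477 = 1487/1477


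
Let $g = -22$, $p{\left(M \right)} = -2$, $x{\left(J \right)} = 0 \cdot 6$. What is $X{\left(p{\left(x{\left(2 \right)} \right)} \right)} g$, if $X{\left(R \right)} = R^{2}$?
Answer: $-88$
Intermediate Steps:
$x{\left(J \right)} = 0$
$X{\left(p{\left(x{\left(2 \right)} \right)} \right)} g = \left(-2\right)^{2} \left(-22\right) = 4 \left(-22\right) = -88$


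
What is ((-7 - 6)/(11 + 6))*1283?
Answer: -16679/17 ≈ -981.12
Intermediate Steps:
((-7 - 6)/(11 + 6))*1283 = -13/17*1283 = -16679/17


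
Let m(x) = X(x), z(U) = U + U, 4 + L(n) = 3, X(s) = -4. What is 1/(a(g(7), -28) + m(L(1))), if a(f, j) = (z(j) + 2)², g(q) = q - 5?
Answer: 1/2912 ≈ 0.00034341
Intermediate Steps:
L(n) = -1 (L(n) = -4 + 3 = -1)
z(U) = 2*U
m(x) = -4
g(q) = -5 + q
a(f, j) = (2 + 2*j)² (a(f, j) = (2*j + 2)² = (2 + 2*j)²)
1/(a(g(7), -28) + m(L(1))) = 1/(4*(1 - 28)² - 4) = 1/(4*(-27)² - 4) = 1/(4*729 - 4) = 1/(2916 - 4) = 1/2912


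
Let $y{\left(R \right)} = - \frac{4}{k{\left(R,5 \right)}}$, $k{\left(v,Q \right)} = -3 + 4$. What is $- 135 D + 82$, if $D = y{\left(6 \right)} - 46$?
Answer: $6832$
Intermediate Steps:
$k{\left(v,Q \right)} = 1$
$y{\left(R \right)} = -4$ ($y{\left(R \right)} = - \frac{4}{1} = \left(-4\right) 1 = -4$)
$D = -50$ ($D = -4 - 46 = -50$)
$- 135 D + 82 = \left(-135\right) \left(-50\right) + 82 = 6750 + 82 = 6832$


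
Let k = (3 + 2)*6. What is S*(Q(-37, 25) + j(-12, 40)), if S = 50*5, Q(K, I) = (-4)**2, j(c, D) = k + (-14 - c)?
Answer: 11000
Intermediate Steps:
k = 30 (k = 5*6 = 30)
j(c, D) = 16 - c (j(c, D) = 30 + (-14 - c) = 16 - c)
Q(K, I) = 16
S = 250
S*(Q(-37, 25) + j(-12, 40)) = 250*(16 + (16 - 1*(-12))) = 250*(16 + (16 + 12)) = 250*(16 + 28) = 250*44 = 11000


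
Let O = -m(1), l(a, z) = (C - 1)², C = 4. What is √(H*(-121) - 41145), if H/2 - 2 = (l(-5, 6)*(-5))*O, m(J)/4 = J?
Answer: I*√85189 ≈ 291.87*I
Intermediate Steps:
l(a, z) = 9 (l(a, z) = (4 - 1)² = 3² = 9)
m(J) = 4*J
O = -4 ≈ -4.0000
H = 364 (H = 4 + 2*((9*(-5))*(-4)) = 4 + 2*(-45*(-4)) = 4 + 2*180 = 4 + 360 = 364)
√(H*(-121) - 41145) = √(364*(-121) - 41145) = √(-44044 - 41145) = √(-85189) = I*√85189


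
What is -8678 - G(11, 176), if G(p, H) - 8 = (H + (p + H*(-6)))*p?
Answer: 873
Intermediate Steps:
G(p, H) = 8 + p*(p - 5*H) (G(p, H) = 8 + (H + (p + H*(-6)))*p = 8 + (H + (p - 6*H))*p = 8 + (p - 5*H)*p = 8 + p*(p - 5*H))
-8678 - G(11, 176) = -8678 - (8 + 11² - 5*176*11) = -8678 - (8 + 121 - 9680) = -8678 - 1*(-9551) = -8678 + 9551 = 873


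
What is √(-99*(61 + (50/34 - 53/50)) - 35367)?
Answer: I*√1197808134/170 ≈ 203.58*I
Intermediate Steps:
√(-99*(61 + (50/34 - 53/50)) - 35367) = √(-99*(61 + (50*(1/34) - 53*1/50)) - 35367) = √(-99*(61 + (25/17 - 53/50)) - 35367) = √(-99*(61 + 349/850) - 35367) = √(-99*52199/850 - 35367) = √(-5167701/850 - 35367) = √(-35229651/850) = I*√1197808134/170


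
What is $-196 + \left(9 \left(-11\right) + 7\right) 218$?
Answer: $-20252$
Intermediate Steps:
$-196 + \left(9 \left(-11\right) + 7\right) 218 = -196 + \left(-99 + 7\right) 218 = -196 - 20056 = -20252$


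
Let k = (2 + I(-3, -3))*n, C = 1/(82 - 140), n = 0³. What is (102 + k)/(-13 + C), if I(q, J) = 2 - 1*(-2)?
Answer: -5916/755 ≈ -7.8358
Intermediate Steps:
I(q, J) = 4 (I(q, J) = 2 + 2 = 4)
n = 0
C = -1/58 (C = 1/(-58) = -1/58 ≈ -0.017241)
k = 0 (k = (2 + 4)*0 = 6*0 = 0)
(102 + k)/(-13 + C) = (102 + 0)/(-13 - 1/58) = 102/(-755/58) = -58/755*102 = -5916/755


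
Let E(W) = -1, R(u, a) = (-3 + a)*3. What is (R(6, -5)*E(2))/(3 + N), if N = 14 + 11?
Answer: 6/7 ≈ 0.85714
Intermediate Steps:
N = 25
R(u, a) = -9 + 3*a
(R(6, -5)*E(2))/(3 + N) = ((-9 + 3*(-5))*(-1))/(3 + 25) = ((-9 - 15)*(-1))/28 = -24*(-1)*(1/28) = 24*(1/28) = 6/7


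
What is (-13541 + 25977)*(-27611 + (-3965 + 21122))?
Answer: -130005944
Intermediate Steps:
(-13541 + 25977)*(-27611 + (-3965 + 21122)) = 12436*(-27611 + 17157) = 12436*(-10454) = -130005944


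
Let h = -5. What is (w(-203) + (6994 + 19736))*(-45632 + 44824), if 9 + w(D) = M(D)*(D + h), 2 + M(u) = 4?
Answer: -21254440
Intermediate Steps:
M(u) = 2 (M(u) = -2 + 4 = 2)
w(D) = -19 + 2*D (w(D) = -9 + 2*(D - 5) = -9 + 2*(-5 + D) = -9 + (-10 + 2*D) = -19 + 2*D)
(w(-203) + (6994 + 19736))*(-45632 + 44824) = ((-19 + 2*(-203)) + (6994 + 19736))*(-45632 + 44824) = ((-19 - 406) + 26730)*(-808) = (-425 + 26730)*(-808) = 26305*(-808) = -21254440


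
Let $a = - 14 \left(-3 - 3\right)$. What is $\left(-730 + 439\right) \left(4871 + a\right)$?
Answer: $-1441905$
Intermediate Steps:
$a = 84$ ($a = \left(-14\right) \left(-6\right) = 84$)
$\left(-730 + 439\right) \left(4871 + a\right) = \left(-730 + 439\right) \left(4871 + 84\right) = \left(-291\right) 4955 = -1441905$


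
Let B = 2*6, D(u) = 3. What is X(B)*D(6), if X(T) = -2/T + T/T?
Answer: 5/2 ≈ 2.5000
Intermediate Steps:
B = 12
X(T) = 1 - 2/T (X(T) = -2/T + 1 = 1 - 2/T)
X(B)*D(6) = ((-2 + 12)/12)*3 = ((1/12)*10)*3 = (⅚)*3 = 5/2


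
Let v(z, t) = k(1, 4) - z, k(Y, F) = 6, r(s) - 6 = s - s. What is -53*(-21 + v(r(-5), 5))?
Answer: 1113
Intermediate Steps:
r(s) = 6 (r(s) = 6 + (s - s) = 6 + 0 = 6)
v(z, t) = 6 - z
-53*(-21 + v(r(-5), 5)) = -53*(-21 + (6 - 1*6)) = -53*(-21 + (6 - 6)) = -53*(-21 + 0) = -53*(-21) = 1113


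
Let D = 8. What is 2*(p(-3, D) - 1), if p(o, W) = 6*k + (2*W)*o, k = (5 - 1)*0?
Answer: -98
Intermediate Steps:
k = 0 (k = 4*0 = 0)
p(o, W) = 2*W*o (p(o, W) = 6*0 + (2*W)*o = 0 + 2*W*o = 2*W*o)
2*(p(-3, D) - 1) = 2*(2*8*(-3) - 1) = 2*(-48 - 1) = 2*(-49) = -98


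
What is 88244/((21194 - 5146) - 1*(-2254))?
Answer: 44122/9151 ≈ 4.8215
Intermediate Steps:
88244/((21194 - 5146) - 1*(-2254)) = 88244/(16048 + 2254) = 88244/18302 = 88244*(1/18302) = 44122/9151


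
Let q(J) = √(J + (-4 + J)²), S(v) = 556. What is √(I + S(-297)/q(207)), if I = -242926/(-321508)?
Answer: √(523313720739862558 + 18595871717659148*√10354)/832223458 ≈ 1.8675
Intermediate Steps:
I = 121463/160754 (I = -242926*(-1/321508) = 121463/160754 ≈ 0.75558)
√(I + S(-297)/q(207)) = √(121463/160754 + 556/(√(207 + (-4 + 207)²))) = √(121463/160754 + 556/(√(207 + 203²))) = √(121463/160754 + 556/(√(207 + 41209))) = √(121463/160754 + 556/(√41416)) = √(121463/160754 + 556/((2*√10354))) = √(121463/160754 + 556*(√10354/20708)) = √(121463/160754 + 139*√10354/5177)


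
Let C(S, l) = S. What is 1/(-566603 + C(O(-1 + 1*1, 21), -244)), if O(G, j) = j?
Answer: -1/566582 ≈ -1.7650e-6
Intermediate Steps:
1/(-566603 + C(O(-1 + 1*1, 21), -244)) = 1/(-566603 + 21) = 1/(-566582) = -1/566582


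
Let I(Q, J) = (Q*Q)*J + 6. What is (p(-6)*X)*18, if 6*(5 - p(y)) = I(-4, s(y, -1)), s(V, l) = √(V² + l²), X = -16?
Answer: -1152 + 768*√37 ≈ 3519.6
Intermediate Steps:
I(Q, J) = 6 + J*Q² (I(Q, J) = Q²*J + 6 = J*Q² + 6 = 6 + J*Q²)
p(y) = 4 - 8*√(1 + y²)/3 (p(y) = 5 - (6 + √(y² + (-1)²)*(-4)²)/6 = 5 - (6 + √(y² + 1)*16)/6 = 5 - (6 + √(1 + y²)*16)/6 = 5 - (6 + 16*√(1 + y²))/6 = 5 + (-1 - 8*√(1 + y²)/3) = 4 - 8*√(1 + y²)/3)
(p(-6)*X)*18 = ((4 - 8*√(1 + (-6)²)/3)*(-16))*18 = ((4 - 8*√(1 + 36)/3)*(-16))*18 = ((4 - 8*√37/3)*(-16))*18 = (-64 + 128*√37/3)*18 = -1152 + 768*√37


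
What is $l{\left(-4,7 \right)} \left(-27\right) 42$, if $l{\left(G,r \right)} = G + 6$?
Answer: $-2268$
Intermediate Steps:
$l{\left(G,r \right)} = 6 + G$
$l{\left(-4,7 \right)} \left(-27\right) 42 = \left(6 - 4\right) \left(-27\right) 42 = 2 \left(-27\right) 42 = \left(-54\right) 42 = -2268$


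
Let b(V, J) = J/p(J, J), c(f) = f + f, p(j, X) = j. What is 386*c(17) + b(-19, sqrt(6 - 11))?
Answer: 13125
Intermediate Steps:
c(f) = 2*f
b(V, J) = 1 (b(V, J) = J/J = 1)
386*c(17) + b(-19, sqrt(6 - 11)) = 386*(2*17) + 1 = 386*34 + 1 = 13124 + 1 = 13125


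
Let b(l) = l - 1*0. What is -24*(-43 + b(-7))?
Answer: 1200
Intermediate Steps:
b(l) = l (b(l) = l + 0 = l)
-24*(-43 + b(-7)) = -24*(-43 - 7) = -24*(-50) = 1200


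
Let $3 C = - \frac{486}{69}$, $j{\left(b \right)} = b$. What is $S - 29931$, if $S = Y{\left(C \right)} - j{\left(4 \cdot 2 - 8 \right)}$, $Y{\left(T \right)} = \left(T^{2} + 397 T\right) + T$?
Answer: $- \frac{16324899}{529} \approx -30860.0$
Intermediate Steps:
$C = - \frac{54}{23}$ ($C = \frac{\left(-486\right) \frac{1}{69}}{3} = \frac{1}{3} \left(- \frac{162}{23}\right) = - \frac{54}{23} \approx -2.3478$)
$Y{\left(T \right)} = T^{2} + 398 T$
$S = - \frac{491400}{529}$ ($S = - \frac{54 \left(398 - \frac{54}{23}\right)}{23} - \left(4 \cdot 2 - 8\right) = \left(- \frac{54}{23}\right) \frac{9100}{23} - \left(8 - 8\right) = - \frac{491400}{529} - 0 = - \frac{491400}{529} + 0 = - \frac{491400}{529} \approx -928.92$)
$S - 29931 = - \frac{491400}{529} - 29931 = - \frac{16324899}{529}$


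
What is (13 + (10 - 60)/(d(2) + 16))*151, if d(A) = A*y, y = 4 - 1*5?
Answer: 9966/7 ≈ 1423.7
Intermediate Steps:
y = -1 (y = 4 - 5 = -1)
d(A) = -A (d(A) = A*(-1) = -A)
(13 + (10 - 60)/(d(2) + 16))*151 = (13 + (10 - 60)/(-1*2 + 16))*151 = (13 - 50/(-2 + 16))*151 = (13 - 50/14)*151 = (13 - 50*1/14)*151 = (13 - 25/7)*151 = (66/7)*151 = 9966/7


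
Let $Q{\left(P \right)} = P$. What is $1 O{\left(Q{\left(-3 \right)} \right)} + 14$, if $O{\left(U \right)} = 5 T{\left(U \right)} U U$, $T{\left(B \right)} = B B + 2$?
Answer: $509$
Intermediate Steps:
$T{\left(B \right)} = 2 + B^{2}$ ($T{\left(B \right)} = B^{2} + 2 = 2 + B^{2}$)
$O{\left(U \right)} = U^{2} \left(10 + 5 U^{2}\right)$ ($O{\left(U \right)} = 5 \left(2 + U^{2}\right) U U = \left(10 + 5 U^{2}\right) U^{2} = U^{2} \left(10 + 5 U^{2}\right)$)
$1 O{\left(Q{\left(-3 \right)} \right)} + 14 = 1 \cdot 5 \left(-3\right)^{2} \left(2 + \left(-3\right)^{2}\right) + 14 = 1 \cdot 5 \cdot 9 \left(2 + 9\right) + 14 = 1 \cdot 5 \cdot 9 \cdot 11 + 14 = 1 \cdot 495 + 14 = 495 + 14 = 509$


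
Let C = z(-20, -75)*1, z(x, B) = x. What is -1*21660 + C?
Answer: -21680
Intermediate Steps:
C = -20 (C = -20*1 = -20)
-1*21660 + C = -1*21660 - 20 = -21660 - 20 = -21680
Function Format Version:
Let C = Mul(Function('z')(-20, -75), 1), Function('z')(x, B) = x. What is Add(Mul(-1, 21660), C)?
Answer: -21680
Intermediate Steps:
C = -20 (C = Mul(-20, 1) = -20)
Add(Mul(-1, 21660), C) = Add(Mul(-1, 21660), -20) = Add(-21660, -20) = -21680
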